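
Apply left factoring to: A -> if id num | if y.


Common prefix: 'if'
Factored: A -> if A', A' -> id num | y


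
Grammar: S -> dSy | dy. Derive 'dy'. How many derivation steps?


Derivation: S => dy
Steps: 1


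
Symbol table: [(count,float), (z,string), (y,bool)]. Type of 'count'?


Lookup 'count' → type float


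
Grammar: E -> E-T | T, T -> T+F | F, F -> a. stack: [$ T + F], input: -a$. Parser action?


handle 'T+F' on top
Action: reduce (T -> T+F)


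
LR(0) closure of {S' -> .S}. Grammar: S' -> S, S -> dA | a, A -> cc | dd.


Start: S' -> .S
For each item with dot before a nonterminal B, add B -> .γ for every B-production
Closure: [S' -> .S, S -> .dA, S -> .a]


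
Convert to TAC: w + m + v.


Break into single-operator statements:
t1 = w + m
t2 = t1 + v


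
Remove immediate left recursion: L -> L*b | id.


Left-recursive alternatives: L*b; non-recursive: id
Introduce L': L -> idL', L' -> *bL' | ε


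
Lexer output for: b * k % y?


Scan left to right, longest-match per lexeme
Tokens: ID(b), OP(*), ID(k), OP(%), ID(y)


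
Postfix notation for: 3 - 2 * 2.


* has higher precedence, evaluate 2*2 first
Postfix: 3 2 2 * -


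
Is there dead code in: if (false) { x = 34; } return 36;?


condition is constant false, so the whole block is unreachable
Dead: 'if (false) { x = 34; }'


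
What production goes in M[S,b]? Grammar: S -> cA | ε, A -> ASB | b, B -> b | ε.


For [S, b]: ε is nullable and 'b' ∈ FOLLOW(S)
Entry: S -> ε


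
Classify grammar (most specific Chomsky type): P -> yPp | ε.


Single nonterminal LHS, but y^n p^n is not regular
Classification: Type 2 (Context-Free)


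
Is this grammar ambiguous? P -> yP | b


right-linear, alternatives start with distinct terminals 'y' vs 'b': unique leftmost derivation
Unambiguous


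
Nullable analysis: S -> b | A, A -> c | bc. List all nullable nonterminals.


A nonterminal is nullable iff some alternative derives ε (directly, or every symbol in it is nullable)
Nullable: {}


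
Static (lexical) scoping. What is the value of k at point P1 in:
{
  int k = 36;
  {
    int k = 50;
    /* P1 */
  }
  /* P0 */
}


k declared in the same block as P1
k = 50


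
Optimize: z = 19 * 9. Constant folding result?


19 * 9 = 171 at compile time
Optimized: z = 171


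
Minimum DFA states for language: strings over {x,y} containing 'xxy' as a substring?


KMP-style automaton: 3 progress states + 1 absorbing accept = 4
Minimal DFA: 4 states


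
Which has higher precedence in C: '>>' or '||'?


'>>' is shift (level 8); '||' is logical OR (level 1)
Higher level binds tighter
'>>' has higher precedence than '||'


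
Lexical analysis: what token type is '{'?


Pattern: delimiter/punctuation
Type: PUNCTUATION


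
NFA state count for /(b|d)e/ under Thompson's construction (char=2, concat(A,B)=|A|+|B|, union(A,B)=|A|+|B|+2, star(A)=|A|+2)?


Syntax tree has 3 char leaf(s), 1 union(s), 0 star(s)
chars contribute 3×2 = 6; each union adds +2; each star adds +2
Total: 6 + 2 + 0 = 8 states


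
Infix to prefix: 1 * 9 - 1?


left-to-right (same/higher precedence on left): tree is (- (* 1 9) 1)
Prefix: - * 1 9 1


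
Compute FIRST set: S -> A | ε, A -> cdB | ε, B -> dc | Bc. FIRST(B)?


Per alternative of B: FIRST(dc) = {d}; FIRST(Bc) = {d}
FIRST(B) = {d}


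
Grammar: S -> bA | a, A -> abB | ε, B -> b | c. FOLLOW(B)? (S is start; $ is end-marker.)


$ ∈ FOLLOW(S). For each A -> αBβ: add FIRST(β)\{ε} to FOLLOW(B); if β nullable, add FOLLOW(A).
FOLLOW(B) = {$}


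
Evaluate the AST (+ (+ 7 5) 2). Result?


Evaluate inner: (+ 7 5) = 12
Evaluate root: (+ 12 2) = 14
Result: 14


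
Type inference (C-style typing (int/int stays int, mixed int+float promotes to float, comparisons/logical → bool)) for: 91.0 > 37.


Operand types: float > int
Rule: comparison yields bool
Result type: bool


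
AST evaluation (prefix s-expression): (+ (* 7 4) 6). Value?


Evaluate inner: (* 7 4) = 28
Evaluate root: (+ 28 6) = 34
Result: 34


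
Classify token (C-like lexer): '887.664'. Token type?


Pattern: digits with a decimal point
Type: FLOAT_LITERAL


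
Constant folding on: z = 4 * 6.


4 * 6 = 24 at compile time
Optimized: z = 24


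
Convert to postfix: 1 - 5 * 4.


* has higher precedence, evaluate 5*4 first
Postfix: 1 5 4 * -


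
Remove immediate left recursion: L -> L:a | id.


Left-recursive alternatives: L:a; non-recursive: id
Introduce L': L -> idL', L' -> :aL' | ε


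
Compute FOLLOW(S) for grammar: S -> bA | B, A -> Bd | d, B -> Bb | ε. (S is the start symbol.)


$ ∈ FOLLOW(S). For each A -> αBβ: add FIRST(β)\{ε} to FOLLOW(B); if β nullable, add FOLLOW(A).
FOLLOW(S) = {$}


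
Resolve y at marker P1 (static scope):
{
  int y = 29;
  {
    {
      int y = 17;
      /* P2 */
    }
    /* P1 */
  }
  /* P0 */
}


P1's block does not declare y; resolves to the enclosing declaration at depth 0
y = 29


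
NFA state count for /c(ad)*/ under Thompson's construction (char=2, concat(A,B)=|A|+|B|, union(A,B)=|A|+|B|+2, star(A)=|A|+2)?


Syntax tree has 3 char leaf(s), 0 union(s), 1 star(s)
chars contribute 3×2 = 6; each union adds +2; each star adds +2
Total: 6 + 0 + 2 = 8 states


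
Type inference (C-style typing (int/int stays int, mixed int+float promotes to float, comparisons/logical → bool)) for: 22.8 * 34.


Operand types: float * int
Rule: mixed int/float promotes to float; int/int stays int
Result type: float


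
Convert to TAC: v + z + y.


Break into single-operator statements:
t1 = v + z
t2 = t1 + y


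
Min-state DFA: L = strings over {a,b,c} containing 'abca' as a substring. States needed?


KMP-style automaton: 4 progress states + 1 absorbing accept = 5
Minimal DFA: 5 states


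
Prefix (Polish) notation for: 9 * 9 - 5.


left-to-right (same/higher precedence on left): tree is (- (* 9 9) 5)
Prefix: - * 9 9 5


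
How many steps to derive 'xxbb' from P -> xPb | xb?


Derivation: P => xPb => xxbb
Steps: 2


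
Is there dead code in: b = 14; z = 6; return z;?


b is assigned but never read
Dead: 'b = 14'


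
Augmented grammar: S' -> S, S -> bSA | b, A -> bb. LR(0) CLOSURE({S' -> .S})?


Start: S' -> .S
For each item with dot before a nonterminal B, add B -> .γ for every B-production
Closure: [S' -> .S, S -> .bSA, S -> .b]


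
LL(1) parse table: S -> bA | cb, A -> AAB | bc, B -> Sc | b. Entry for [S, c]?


For [S, c]: 'c' ∈ FIRST(cb)
Entry: S -> cb


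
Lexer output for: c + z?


Scan left to right, longest-match per lexeme
Tokens: ID(c), OP(+), ID(z)


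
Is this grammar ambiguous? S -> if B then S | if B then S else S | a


dangling else: 'if B then if B then a else a' parses two ways
Ambiguous


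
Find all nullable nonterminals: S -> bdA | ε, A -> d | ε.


A nonterminal is nullable iff some alternative derives ε (directly, or every symbol in it is nullable)
Nullable: {A, S}


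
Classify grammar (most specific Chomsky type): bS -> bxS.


LHS has context (more than one symbol) and |LHS| ≤ |RHS|
Classification: Type 1 (Context-Sensitive)


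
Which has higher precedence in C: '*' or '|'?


'*' is multiplicative (level 10); '|' is bitwise OR (level 3)
Higher level binds tighter
'*' has higher precedence than '|'


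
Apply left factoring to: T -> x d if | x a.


Common prefix: 'x'
Factored: T -> x T', T' -> d if | a


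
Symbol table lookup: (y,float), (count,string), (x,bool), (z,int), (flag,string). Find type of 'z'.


Lookup 'z' → type int


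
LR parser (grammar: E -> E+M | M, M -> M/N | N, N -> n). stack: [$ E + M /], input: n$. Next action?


no handle; shift 'n'
Action: shift


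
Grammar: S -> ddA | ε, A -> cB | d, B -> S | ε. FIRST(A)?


Per alternative of A: FIRST(cB) = {c}; FIRST(d) = {d}
FIRST(A) = {c, d}


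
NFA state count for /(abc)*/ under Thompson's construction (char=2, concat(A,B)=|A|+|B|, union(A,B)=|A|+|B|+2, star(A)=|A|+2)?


Syntax tree has 3 char leaf(s), 0 union(s), 1 star(s)
chars contribute 3×2 = 6; each union adds +2; each star adds +2
Total: 6 + 0 + 2 = 8 states


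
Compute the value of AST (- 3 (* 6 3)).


Evaluate inner: (* 6 3) = 18
Evaluate root: (- 3 18) = -15
Result: -15


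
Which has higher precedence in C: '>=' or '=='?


'>=' is relational (level 7); '==' is equality (level 6)
Higher level binds tighter
'>=' has higher precedence than '=='


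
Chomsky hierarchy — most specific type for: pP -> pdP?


LHS has context (more than one symbol) and |LHS| ≤ |RHS|
Classification: Type 1 (Context-Sensitive)


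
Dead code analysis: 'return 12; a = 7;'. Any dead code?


statement follows a return and is unreachable
Dead: 'a = 7'


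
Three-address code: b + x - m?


Break into single-operator statements:
t1 = b + x
t2 = t1 - m


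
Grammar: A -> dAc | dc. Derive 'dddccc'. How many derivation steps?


Derivation: A => dAc => ddAcc => dddccc
Steps: 3


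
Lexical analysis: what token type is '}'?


Pattern: delimiter/punctuation
Type: PUNCTUATION


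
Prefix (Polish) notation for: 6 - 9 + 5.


left-to-right (same/higher precedence on left): tree is (+ (- 6 9) 5)
Prefix: + - 6 9 5


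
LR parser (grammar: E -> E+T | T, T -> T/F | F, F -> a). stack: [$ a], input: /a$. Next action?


'a' on top is the handle for F -> a
Action: reduce (F -> a)


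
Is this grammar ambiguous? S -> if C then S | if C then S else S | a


dangling else: 'if C then if C then a else a' parses two ways
Ambiguous


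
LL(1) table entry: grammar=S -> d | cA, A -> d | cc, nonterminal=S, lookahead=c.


For [S, c]: 'c' ∈ FIRST(cA)
Entry: S -> cA


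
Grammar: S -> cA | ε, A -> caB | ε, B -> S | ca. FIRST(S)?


Per alternative of S: FIRST(cA) = {c}; FIRST(ε) = {ε}
FIRST(S) = {c, ε}


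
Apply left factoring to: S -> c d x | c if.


Common prefix: 'c'
Factored: S -> c S', S' -> d x | if


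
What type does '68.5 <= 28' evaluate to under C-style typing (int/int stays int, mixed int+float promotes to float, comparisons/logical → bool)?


Operand types: float <= int
Rule: comparison yields bool
Result type: bool


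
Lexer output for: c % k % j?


Scan left to right, longest-match per lexeme
Tokens: ID(c), OP(%), ID(k), OP(%), ID(j)


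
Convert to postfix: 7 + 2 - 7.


Left to right (same or higher precedence on left)
Postfix: 7 2 + 7 -


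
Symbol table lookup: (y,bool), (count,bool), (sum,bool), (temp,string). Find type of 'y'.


Lookup 'y' → type bool


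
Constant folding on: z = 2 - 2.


2 - 2 = 0 at compile time
Optimized: z = 0


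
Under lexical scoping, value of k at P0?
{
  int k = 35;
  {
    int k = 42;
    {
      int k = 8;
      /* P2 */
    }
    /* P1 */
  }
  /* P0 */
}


k declared in the same block as P0
k = 35


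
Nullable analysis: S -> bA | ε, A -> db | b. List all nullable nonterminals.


A nonterminal is nullable iff some alternative derives ε (directly, or every symbol in it is nullable)
Nullable: {S}


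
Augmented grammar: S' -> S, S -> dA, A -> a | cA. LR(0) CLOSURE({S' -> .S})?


Start: S' -> .S
For each item with dot before a nonterminal B, add B -> .γ for every B-production
Closure: [S' -> .S, S -> .dA]


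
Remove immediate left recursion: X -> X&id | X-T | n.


Left-recursive alternatives: X&id, X-T; non-recursive: n
Introduce X': X -> nX', X' -> &idX' | -TX' | ε


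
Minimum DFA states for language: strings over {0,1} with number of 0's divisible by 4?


Track (count of 0) mod 4: states 0..3, accept at 0
Minimal DFA: 4 states


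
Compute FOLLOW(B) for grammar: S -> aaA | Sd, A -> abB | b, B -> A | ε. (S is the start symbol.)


$ ∈ FOLLOW(S). For each A -> αBβ: add FIRST(β)\{ε} to FOLLOW(B); if β nullable, add FOLLOW(A).
FOLLOW(B) = {$, d}


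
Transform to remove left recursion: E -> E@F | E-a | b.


Left-recursive alternatives: E@F, E-a; non-recursive: b
Introduce E': E -> bE', E' -> @FE' | -aE' | ε


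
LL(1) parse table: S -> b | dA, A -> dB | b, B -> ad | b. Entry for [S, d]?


For [S, d]: 'd' ∈ FIRST(dA)
Entry: S -> dA


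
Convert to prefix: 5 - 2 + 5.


left-to-right (same/higher precedence on left): tree is (+ (- 5 2) 5)
Prefix: + - 5 2 5


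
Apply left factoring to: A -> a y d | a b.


Common prefix: 'a'
Factored: A -> a A', A' -> y d | b


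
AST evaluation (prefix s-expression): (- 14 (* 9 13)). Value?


Evaluate inner: (* 9 13) = 117
Evaluate root: (- 14 117) = -103
Result: -103


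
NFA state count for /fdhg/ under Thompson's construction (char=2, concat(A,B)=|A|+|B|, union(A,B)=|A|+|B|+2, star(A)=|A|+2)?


Syntax tree has 4 char leaf(s), 0 union(s), 0 star(s)
chars contribute 4×2 = 8; each union adds +2; each star adds +2
Total: 8 + 0 + 0 = 8 states


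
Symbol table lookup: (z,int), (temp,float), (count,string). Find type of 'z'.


Lookup 'z' → type int


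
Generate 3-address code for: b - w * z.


Break into single-operator statements:
t1 = w * z
t2 = b - t1


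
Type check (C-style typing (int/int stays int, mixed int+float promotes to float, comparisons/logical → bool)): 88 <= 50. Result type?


Operand types: int <= int
Rule: comparison yields bool
Result type: bool


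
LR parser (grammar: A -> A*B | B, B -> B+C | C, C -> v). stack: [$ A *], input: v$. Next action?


no handle ('A*' is not any RHS); shift 'v'
Action: shift


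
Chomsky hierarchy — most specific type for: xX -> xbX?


LHS has context (more than one symbol) and |LHS| ≤ |RHS|
Classification: Type 1 (Context-Sensitive)


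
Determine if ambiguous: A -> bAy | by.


balanced b^n…y^n: each string has a unique parse
Unambiguous


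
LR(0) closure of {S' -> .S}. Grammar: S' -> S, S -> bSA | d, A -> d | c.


Start: S' -> .S
For each item with dot before a nonterminal B, add B -> .γ for every B-production
Closure: [S' -> .S, S -> .bSA, S -> .d]


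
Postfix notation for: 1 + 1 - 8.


Left to right (same or higher precedence on left)
Postfix: 1 1 + 8 -


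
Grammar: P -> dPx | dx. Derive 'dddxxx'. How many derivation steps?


Derivation: P => dPx => ddPxx => dddxxx
Steps: 3


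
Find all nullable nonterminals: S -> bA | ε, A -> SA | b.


A nonterminal is nullable iff some alternative derives ε (directly, or every symbol in it is nullable)
Nullable: {S}


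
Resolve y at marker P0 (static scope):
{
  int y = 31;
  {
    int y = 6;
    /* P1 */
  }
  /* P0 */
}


y declared in the same block as P0
y = 31


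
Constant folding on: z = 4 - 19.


4 - 19 = -15 at compile time
Optimized: z = -15


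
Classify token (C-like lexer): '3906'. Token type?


Pattern: digits only
Type: INTEGER_LITERAL


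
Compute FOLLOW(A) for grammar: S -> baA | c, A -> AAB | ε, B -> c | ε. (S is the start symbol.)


$ ∈ FOLLOW(S). For each A -> αBβ: add FIRST(β)\{ε} to FOLLOW(B); if β nullable, add FOLLOW(A).
FOLLOW(A) = {$, c}


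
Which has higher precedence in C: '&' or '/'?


'/' is multiplicative (level 10); '&' is bitwise AND (level 5)
Higher level binds tighter
'/' has higher precedence than '&'


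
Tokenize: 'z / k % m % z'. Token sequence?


Scan left to right, longest-match per lexeme
Tokens: ID(z), OP(/), ID(k), OP(%), ID(m), OP(%), ID(z)


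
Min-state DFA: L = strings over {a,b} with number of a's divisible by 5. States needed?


Track (count of a) mod 5: states 0..4, accept at 0
Minimal DFA: 5 states


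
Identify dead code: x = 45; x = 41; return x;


first assignment to x is overwritten before any read
Dead: 'x = 45'


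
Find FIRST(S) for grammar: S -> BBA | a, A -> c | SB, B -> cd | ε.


Per alternative of S: FIRST(BBA) = {a, c}; FIRST(a) = {a}
FIRST(S) = {a, c}


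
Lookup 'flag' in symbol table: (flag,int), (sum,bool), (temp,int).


Lookup 'flag' → type int


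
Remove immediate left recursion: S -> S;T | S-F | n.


Left-recursive alternatives: S;T, S-F; non-recursive: n
Introduce S': S -> nS', S' -> ;TS' | -FS' | ε


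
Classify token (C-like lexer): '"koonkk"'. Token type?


Pattern: double-quoted sequence
Type: STRING_LITERAL


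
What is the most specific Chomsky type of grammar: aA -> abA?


LHS has context (more than one symbol) and |LHS| ≤ |RHS|
Classification: Type 1 (Context-Sensitive)


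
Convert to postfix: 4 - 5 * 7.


* has higher precedence, evaluate 5*7 first
Postfix: 4 5 7 * -


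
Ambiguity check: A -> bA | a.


right-linear, alternatives start with distinct terminals 'b' vs 'a': unique leftmost derivation
Unambiguous


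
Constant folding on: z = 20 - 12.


20 - 12 = 8 at compile time
Optimized: z = 8


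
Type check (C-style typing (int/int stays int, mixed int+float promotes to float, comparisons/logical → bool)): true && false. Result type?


Operand types: bool && bool
Rule: logical operators take bool operands and yield bool
Result type: bool


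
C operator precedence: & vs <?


'<' is relational (level 7); '&' is bitwise AND (level 5)
Higher level binds tighter
'<' has higher precedence than '&'


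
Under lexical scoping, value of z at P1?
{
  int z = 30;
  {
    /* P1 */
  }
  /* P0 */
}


P1's block does not declare z; resolves to the enclosing declaration at depth 0
z = 30


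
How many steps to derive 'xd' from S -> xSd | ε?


Derivation: S => xSd => xd
Steps: 2


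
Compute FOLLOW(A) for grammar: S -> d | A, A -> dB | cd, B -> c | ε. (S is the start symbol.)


$ ∈ FOLLOW(S). For each A -> αBβ: add FIRST(β)\{ε} to FOLLOW(B); if β nullable, add FOLLOW(A).
FOLLOW(A) = {$}


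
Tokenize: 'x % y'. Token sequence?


Scan left to right, longest-match per lexeme
Tokens: ID(x), OP(%), ID(y)


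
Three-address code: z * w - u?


Break into single-operator statements:
t1 = z * w
t2 = t1 - u


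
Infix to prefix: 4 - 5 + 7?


left-to-right (same/higher precedence on left): tree is (+ (- 4 5) 7)
Prefix: + - 4 5 7


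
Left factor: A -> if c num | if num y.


Common prefix: 'if'
Factored: A -> if A', A' -> c num | num y


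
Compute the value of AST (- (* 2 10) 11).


Evaluate inner: (* 2 10) = 20
Evaluate root: (- 20 11) = 9
Result: 9


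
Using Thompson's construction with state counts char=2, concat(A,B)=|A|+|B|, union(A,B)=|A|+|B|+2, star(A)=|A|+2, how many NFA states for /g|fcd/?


Syntax tree has 4 char leaf(s), 1 union(s), 0 star(s)
chars contribute 4×2 = 8; each union adds +2; each star adds +2
Total: 8 + 2 + 0 = 10 states


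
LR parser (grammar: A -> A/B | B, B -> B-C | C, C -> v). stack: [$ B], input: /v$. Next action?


lookahead ∉ {-} so B won't extend; reduce A -> B
Action: reduce (A -> B)


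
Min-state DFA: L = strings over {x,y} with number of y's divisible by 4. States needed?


Track (count of y) mod 4: states 0..3, accept at 0
Minimal DFA: 4 states


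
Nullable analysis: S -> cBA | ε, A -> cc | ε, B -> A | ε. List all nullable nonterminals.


A nonterminal is nullable iff some alternative derives ε (directly, or every symbol in it is nullable)
Nullable: {A, B, S}


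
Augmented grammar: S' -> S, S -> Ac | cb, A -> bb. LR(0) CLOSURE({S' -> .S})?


Start: S' -> .S
For each item with dot before a nonterminal B, add B -> .γ for every B-production
Closure: [S' -> .S, S -> .Ac, S -> .cb, A -> .bb]


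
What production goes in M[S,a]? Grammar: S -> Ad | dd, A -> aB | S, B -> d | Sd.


For [S, a]: 'a' ∈ FIRST(Ad)
Entry: S -> Ad


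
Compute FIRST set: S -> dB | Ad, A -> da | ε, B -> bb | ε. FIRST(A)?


Per alternative of A: FIRST(da) = {d}; FIRST(ε) = {ε}
FIRST(A) = {d, ε}


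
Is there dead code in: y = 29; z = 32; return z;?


y is assigned but never read
Dead: 'y = 29'


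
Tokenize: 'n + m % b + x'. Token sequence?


Scan left to right, longest-match per lexeme
Tokens: ID(n), OP(+), ID(m), OP(%), ID(b), OP(+), ID(x)


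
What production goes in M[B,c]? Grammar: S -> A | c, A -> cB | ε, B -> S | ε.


For [B, c]: 'c' ∈ FIRST(S)
Entry: B -> S


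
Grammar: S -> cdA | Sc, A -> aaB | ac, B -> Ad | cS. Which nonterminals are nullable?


A nonterminal is nullable iff some alternative derives ε (directly, or every symbol in it is nullable)
Nullable: {}


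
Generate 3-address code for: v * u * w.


Break into single-operator statements:
t1 = v * u
t2 = t1 * w


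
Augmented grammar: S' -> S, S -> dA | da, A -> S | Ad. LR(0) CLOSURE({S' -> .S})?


Start: S' -> .S
For each item with dot before a nonterminal B, add B -> .γ for every B-production
Closure: [S' -> .S, S -> .dA, S -> .da]


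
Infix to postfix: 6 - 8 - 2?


Left to right (same or higher precedence on left)
Postfix: 6 8 - 2 -


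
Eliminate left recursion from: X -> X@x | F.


Left-recursive alternatives: X@x; non-recursive: F
Introduce X': X -> FX', X' -> @xX' | ε


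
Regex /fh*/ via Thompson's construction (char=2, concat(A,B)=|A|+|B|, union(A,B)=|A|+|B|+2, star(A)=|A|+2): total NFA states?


Syntax tree has 2 char leaf(s), 0 union(s), 1 star(s)
chars contribute 2×2 = 4; each union adds +2; each star adds +2
Total: 4 + 0 + 2 = 6 states


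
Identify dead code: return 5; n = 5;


statement follows a return and is unreachable
Dead: 'n = 5'


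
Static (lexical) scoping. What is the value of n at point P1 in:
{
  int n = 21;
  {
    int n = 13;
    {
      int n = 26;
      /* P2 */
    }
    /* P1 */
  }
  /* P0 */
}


n declared in the same block as P1
n = 13


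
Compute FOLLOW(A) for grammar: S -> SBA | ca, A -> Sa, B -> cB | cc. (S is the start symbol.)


$ ∈ FOLLOW(S). For each A -> αBβ: add FIRST(β)\{ε} to FOLLOW(B); if β nullable, add FOLLOW(A).
FOLLOW(A) = {$, a, c}


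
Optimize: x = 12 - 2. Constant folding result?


12 - 2 = 10 at compile time
Optimized: x = 10


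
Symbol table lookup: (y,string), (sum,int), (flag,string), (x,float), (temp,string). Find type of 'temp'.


Lookup 'temp' → type string


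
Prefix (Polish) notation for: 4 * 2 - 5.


left-to-right (same/higher precedence on left): tree is (- (* 4 2) 5)
Prefix: - * 4 2 5


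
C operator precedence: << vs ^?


'<<' is shift (level 8); '^' is bitwise XOR (level 4)
Higher level binds tighter
'<<' has higher precedence than '^'


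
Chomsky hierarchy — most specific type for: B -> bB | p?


Right-linear: every RHS is a terminal or a terminal followed by one nonterminal
Classification: Type 3 (Regular)


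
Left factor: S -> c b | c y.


Common prefix: 'c'
Factored: S -> c S', S' -> b | y


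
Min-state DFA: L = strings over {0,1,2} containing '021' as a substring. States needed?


KMP-style automaton: 3 progress states + 1 absorbing accept = 4
Minimal DFA: 4 states


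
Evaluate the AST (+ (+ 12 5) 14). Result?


Evaluate inner: (+ 12 5) = 17
Evaluate root: (+ 17 14) = 31
Result: 31


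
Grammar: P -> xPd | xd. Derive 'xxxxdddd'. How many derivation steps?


Derivation: P => xPd => xxPdd => xxxPddd => xxxxdddd
Steps: 4


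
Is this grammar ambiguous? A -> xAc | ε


balanced x^n…c^n: each string has a unique parse
Unambiguous


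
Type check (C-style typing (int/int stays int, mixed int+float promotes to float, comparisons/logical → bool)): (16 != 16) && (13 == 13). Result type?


Operand types: bool && bool
Rule: logical operators take bool operands and yield bool
Result type: bool


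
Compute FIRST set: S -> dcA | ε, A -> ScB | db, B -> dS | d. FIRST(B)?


Per alternative of B: FIRST(dS) = {d}; FIRST(d) = {d}
FIRST(B) = {d}


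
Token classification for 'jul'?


Pattern: letter/underscore followed by alphanumerics, not a keyword
Type: IDENTIFIER


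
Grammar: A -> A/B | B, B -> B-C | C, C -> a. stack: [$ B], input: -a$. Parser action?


shift '-' to continue B -> B-C
Action: shift


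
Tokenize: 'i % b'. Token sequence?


Scan left to right, longest-match per lexeme
Tokens: ID(i), OP(%), ID(b)


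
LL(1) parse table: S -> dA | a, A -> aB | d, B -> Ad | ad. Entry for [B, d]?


For [B, d]: 'd' ∈ FIRST(Ad)
Entry: B -> Ad


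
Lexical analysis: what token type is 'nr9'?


Pattern: letter/underscore followed by alphanumerics, not a keyword
Type: IDENTIFIER


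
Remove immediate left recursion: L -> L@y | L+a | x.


Left-recursive alternatives: L@y, L+a; non-recursive: x
Introduce L': L -> xL', L' -> @yL' | +aL' | ε


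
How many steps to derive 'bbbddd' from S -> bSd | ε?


Derivation: S => bSd => bbSdd => bbbSddd => bbbddd
Steps: 4


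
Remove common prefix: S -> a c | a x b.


Common prefix: 'a'
Factored: S -> a S', S' -> c | x b


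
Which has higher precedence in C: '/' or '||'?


'/' is multiplicative (level 10); '||' is logical OR (level 1)
Higher level binds tighter
'/' has higher precedence than '||'


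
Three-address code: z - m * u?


Break into single-operator statements:
t1 = m * u
t2 = z - t1


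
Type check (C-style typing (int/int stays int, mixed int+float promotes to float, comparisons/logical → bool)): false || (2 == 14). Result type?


Operand types: bool || bool
Rule: logical operators take bool operands and yield bool
Result type: bool


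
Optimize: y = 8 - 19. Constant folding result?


8 - 19 = -11 at compile time
Optimized: y = -11


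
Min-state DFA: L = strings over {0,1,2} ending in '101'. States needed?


Track the longest suffix of input matching a prefix of '101': 4 classes (prefixes of length 0..3)
Minimal DFA: 4 states


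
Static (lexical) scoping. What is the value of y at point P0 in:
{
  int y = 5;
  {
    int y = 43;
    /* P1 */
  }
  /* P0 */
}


y declared in the same block as P0
y = 5


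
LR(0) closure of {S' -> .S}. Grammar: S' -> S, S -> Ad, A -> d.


Start: S' -> .S
For each item with dot before a nonterminal B, add B -> .γ for every B-production
Closure: [S' -> .S, S -> .Ad, A -> .d]


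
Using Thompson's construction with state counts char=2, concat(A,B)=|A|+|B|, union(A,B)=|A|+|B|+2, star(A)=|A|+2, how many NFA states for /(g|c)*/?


Syntax tree has 2 char leaf(s), 1 union(s), 1 star(s)
chars contribute 2×2 = 4; each union adds +2; each star adds +2
Total: 4 + 2 + 2 = 8 states


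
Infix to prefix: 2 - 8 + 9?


left-to-right (same/higher precedence on left): tree is (+ (- 2 8) 9)
Prefix: + - 2 8 9


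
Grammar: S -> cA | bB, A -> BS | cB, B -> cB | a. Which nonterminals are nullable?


A nonterminal is nullable iff some alternative derives ε (directly, or every symbol in it is nullable)
Nullable: {}


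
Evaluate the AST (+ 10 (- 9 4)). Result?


Evaluate inner: (- 9 4) = 5
Evaluate root: (+ 10 5) = 15
Result: 15


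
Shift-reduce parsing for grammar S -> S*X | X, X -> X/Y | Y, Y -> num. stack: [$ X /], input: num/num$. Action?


no handle; shift 'num'
Action: shift


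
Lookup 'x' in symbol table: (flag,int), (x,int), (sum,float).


Lookup 'x' → type int


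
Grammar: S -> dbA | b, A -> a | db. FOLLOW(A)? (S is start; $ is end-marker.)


$ ∈ FOLLOW(S). For each A -> αBβ: add FIRST(β)\{ε} to FOLLOW(B); if β nullable, add FOLLOW(A).
FOLLOW(A) = {$}


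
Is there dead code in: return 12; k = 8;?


statement follows a return and is unreachable
Dead: 'k = 8'


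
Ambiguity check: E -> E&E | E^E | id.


'id&id^id' has two parse trees (no precedence encoded between & and ^)
Ambiguous


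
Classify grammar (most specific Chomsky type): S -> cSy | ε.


Single nonterminal LHS, but c^n y^n is not regular
Classification: Type 2 (Context-Free)


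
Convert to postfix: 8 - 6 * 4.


* has higher precedence, evaluate 6*4 first
Postfix: 8 6 4 * -


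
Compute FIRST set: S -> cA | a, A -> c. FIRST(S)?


Per alternative of S: FIRST(cA) = {c}; FIRST(a) = {a}
FIRST(S) = {a, c}


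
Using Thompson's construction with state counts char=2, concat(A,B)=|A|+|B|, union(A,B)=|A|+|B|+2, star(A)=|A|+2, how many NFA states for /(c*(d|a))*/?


Syntax tree has 3 char leaf(s), 1 union(s), 2 star(s)
chars contribute 3×2 = 6; each union adds +2; each star adds +2
Total: 6 + 2 + 4 = 12 states


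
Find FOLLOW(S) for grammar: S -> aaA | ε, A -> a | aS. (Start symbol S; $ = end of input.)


$ ∈ FOLLOW(S). For each A -> αBβ: add FIRST(β)\{ε} to FOLLOW(B); if β nullable, add FOLLOW(A).
FOLLOW(S) = {$}


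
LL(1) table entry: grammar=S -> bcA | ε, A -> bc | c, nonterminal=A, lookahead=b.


For [A, b]: 'b' ∈ FIRST(bc)
Entry: A -> bc


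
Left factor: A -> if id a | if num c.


Common prefix: 'if'
Factored: A -> if A', A' -> id a | num c


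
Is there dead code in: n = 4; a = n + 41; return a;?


n is read by a's definition; a is returned
No dead code


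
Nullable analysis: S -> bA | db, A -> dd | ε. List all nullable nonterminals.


A nonterminal is nullable iff some alternative derives ε (directly, or every symbol in it is nullable)
Nullable: {A}


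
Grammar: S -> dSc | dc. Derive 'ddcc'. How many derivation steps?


Derivation: S => dSc => ddcc
Steps: 2


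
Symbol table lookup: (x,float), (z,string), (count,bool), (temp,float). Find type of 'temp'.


Lookup 'temp' → type float


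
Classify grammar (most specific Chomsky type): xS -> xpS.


LHS has context (more than one symbol) and |LHS| ≤ |RHS|
Classification: Type 1 (Context-Sensitive)


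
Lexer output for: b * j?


Scan left to right, longest-match per lexeme
Tokens: ID(b), OP(*), ID(j)


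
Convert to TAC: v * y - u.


Break into single-operator statements:
t1 = v * y
t2 = t1 - u


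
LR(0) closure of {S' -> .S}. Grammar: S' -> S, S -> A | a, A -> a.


Start: S' -> .S
For each item with dot before a nonterminal B, add B -> .γ for every B-production
Closure: [S' -> .S, S -> .A, S -> .a, A -> .a]


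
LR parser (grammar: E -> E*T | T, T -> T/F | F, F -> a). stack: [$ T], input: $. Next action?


lookahead ∉ {/} so T won't extend; reduce E -> T
Action: reduce (E -> T)


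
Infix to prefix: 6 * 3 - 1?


left-to-right (same/higher precedence on left): tree is (- (* 6 3) 1)
Prefix: - * 6 3 1


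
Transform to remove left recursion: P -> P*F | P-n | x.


Left-recursive alternatives: P*F, P-n; non-recursive: x
Introduce P': P -> xP', P' -> *FP' | -nP' | ε


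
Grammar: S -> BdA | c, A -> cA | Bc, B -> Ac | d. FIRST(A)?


Per alternative of A: FIRST(cA) = {c}; FIRST(Bc) = {c, d}
FIRST(A) = {c, d}


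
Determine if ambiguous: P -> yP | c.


right-linear, alternatives start with distinct terminals 'y' vs 'c': unique leftmost derivation
Unambiguous


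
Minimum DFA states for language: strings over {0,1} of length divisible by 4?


Track length mod 4: states 0..3, accept at 0
Minimal DFA: 4 states


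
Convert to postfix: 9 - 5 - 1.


Left to right (same or higher precedence on left)
Postfix: 9 5 - 1 -


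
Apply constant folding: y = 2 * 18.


2 * 18 = 36 at compile time
Optimized: y = 36


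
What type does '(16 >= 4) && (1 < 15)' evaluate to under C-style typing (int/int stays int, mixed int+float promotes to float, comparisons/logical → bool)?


Operand types: bool && bool
Rule: logical operators take bool operands and yield bool
Result type: bool


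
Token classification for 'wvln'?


Pattern: letter/underscore followed by alphanumerics, not a keyword
Type: IDENTIFIER


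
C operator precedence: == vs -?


'-' is additive (level 9); '==' is equality (level 6)
Higher level binds tighter
'-' has higher precedence than '=='


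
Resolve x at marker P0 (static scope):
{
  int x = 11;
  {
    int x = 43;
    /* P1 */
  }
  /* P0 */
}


x declared in the same block as P0
x = 11


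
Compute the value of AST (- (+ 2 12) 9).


Evaluate inner: (+ 2 12) = 14
Evaluate root: (- 14 9) = 5
Result: 5


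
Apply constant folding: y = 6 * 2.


6 * 2 = 12 at compile time
Optimized: y = 12


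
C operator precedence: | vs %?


'%' is multiplicative (level 10); '|' is bitwise OR (level 3)
Higher level binds tighter
'%' has higher precedence than '|'


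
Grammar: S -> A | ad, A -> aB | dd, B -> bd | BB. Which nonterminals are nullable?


A nonterminal is nullable iff some alternative derives ε (directly, or every symbol in it is nullable)
Nullable: {}


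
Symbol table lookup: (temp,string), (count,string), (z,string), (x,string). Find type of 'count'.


Lookup 'count' → type string


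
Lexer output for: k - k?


Scan left to right, longest-match per lexeme
Tokens: ID(k), OP(-), ID(k)


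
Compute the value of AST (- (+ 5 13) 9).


Evaluate inner: (+ 5 13) = 18
Evaluate root: (- 18 9) = 9
Result: 9


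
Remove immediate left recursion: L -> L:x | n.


Left-recursive alternatives: L:x; non-recursive: n
Introduce L': L -> nL', L' -> :xL' | ε


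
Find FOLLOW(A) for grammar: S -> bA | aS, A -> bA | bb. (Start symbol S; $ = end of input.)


$ ∈ FOLLOW(S). For each A -> αBβ: add FIRST(β)\{ε} to FOLLOW(B); if β nullable, add FOLLOW(A).
FOLLOW(A) = {$}


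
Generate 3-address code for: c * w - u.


Break into single-operator statements:
t1 = c * w
t2 = t1 - u


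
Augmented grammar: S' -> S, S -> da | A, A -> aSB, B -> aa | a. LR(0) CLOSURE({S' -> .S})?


Start: S' -> .S
For each item with dot before a nonterminal B, add B -> .γ for every B-production
Closure: [S' -> .S, S -> .da, S -> .A, A -> .aSB]


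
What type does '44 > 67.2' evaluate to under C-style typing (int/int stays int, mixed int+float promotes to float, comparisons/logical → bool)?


Operand types: int > float
Rule: comparison yields bool
Result type: bool


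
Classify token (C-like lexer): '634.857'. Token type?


Pattern: digits with a decimal point
Type: FLOAT_LITERAL


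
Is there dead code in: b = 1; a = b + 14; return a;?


b is read by a's definition; a is returned
No dead code


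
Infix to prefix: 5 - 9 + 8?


left-to-right (same/higher precedence on left): tree is (+ (- 5 9) 8)
Prefix: + - 5 9 8


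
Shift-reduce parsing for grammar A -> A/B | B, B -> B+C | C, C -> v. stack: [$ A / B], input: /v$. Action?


handle 'A/B' on top; lookahead ∈ FOLLOW(A) = {/, $}
Action: reduce (A -> A/B)


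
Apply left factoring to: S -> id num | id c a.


Common prefix: 'id'
Factored: S -> id S', S' -> num | c a


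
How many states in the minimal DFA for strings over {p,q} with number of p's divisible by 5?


Track (count of p) mod 5: states 0..4, accept at 0
Minimal DFA: 5 states


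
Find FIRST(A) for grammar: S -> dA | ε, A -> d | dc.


Per alternative of A: FIRST(d) = {d}; FIRST(dc) = {d}
FIRST(A) = {d}


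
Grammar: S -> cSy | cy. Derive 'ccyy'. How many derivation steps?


Derivation: S => cSy => ccyy
Steps: 2


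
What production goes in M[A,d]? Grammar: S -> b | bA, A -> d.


For [A, d]: 'd' ∈ FIRST(d)
Entry: A -> d


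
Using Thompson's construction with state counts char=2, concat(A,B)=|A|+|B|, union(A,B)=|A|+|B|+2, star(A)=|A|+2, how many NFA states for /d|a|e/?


Syntax tree has 3 char leaf(s), 2 union(s), 0 star(s)
chars contribute 3×2 = 6; each union adds +2; each star adds +2
Total: 6 + 4 + 0 = 10 states


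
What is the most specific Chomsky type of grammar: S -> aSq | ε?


Single nonterminal LHS, but a^n q^n is not regular
Classification: Type 2 (Context-Free)


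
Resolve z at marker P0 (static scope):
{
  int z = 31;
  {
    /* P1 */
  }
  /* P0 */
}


z declared in the same block as P0
z = 31


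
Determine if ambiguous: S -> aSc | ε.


balanced a^n…c^n: each string has a unique parse
Unambiguous


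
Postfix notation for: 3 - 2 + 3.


Left to right (same or higher precedence on left)
Postfix: 3 2 - 3 +


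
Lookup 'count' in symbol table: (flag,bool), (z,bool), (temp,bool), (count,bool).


Lookup 'count' → type bool


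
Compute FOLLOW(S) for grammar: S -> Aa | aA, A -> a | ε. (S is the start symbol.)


$ ∈ FOLLOW(S). For each A -> αBβ: add FIRST(β)\{ε} to FOLLOW(B); if β nullable, add FOLLOW(A).
FOLLOW(S) = {$}


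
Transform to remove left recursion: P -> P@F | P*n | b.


Left-recursive alternatives: P@F, P*n; non-recursive: b
Introduce P': P -> bP', P' -> @FP' | *nP' | ε


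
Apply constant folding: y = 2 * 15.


2 * 15 = 30 at compile time
Optimized: y = 30


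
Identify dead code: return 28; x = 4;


statement follows a return and is unreachable
Dead: 'x = 4'


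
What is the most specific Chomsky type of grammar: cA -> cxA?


LHS has context (more than one symbol) and |LHS| ≤ |RHS|
Classification: Type 1 (Context-Sensitive)


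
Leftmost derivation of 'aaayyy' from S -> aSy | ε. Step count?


Derivation: S => aSy => aaSyy => aaaSyyy => aaayyy
Steps: 4


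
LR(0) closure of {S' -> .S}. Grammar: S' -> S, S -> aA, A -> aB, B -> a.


Start: S' -> .S
For each item with dot before a nonterminal B, add B -> .γ for every B-production
Closure: [S' -> .S, S -> .aA]


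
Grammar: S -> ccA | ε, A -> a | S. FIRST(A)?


Per alternative of A: FIRST(a) = {a}; FIRST(S) = {c, ε}
FIRST(A) = {a, c, ε}


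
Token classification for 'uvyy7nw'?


Pattern: letter/underscore followed by alphanumerics, not a keyword
Type: IDENTIFIER


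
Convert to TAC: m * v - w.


Break into single-operator statements:
t1 = m * v
t2 = t1 - w


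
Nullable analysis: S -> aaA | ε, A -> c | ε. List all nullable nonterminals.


A nonterminal is nullable iff some alternative derives ε (directly, or every symbol in it is nullable)
Nullable: {A, S}


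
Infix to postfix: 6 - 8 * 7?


* has higher precedence, evaluate 8*7 first
Postfix: 6 8 7 * -


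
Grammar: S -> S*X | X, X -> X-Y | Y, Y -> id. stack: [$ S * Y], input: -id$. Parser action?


'Y' (not preceded by X-) is the handle for X -> Y
Action: reduce (X -> Y)


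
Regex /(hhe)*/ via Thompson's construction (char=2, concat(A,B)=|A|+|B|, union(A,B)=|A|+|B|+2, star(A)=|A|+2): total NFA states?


Syntax tree has 3 char leaf(s), 0 union(s), 1 star(s)
chars contribute 3×2 = 6; each union adds +2; each star adds +2
Total: 6 + 0 + 2 = 8 states


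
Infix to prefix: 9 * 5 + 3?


left-to-right (same/higher precedence on left): tree is (+ (* 9 5) 3)
Prefix: + * 9 5 3


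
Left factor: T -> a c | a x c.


Common prefix: 'a'
Factored: T -> a T', T' -> c | x c


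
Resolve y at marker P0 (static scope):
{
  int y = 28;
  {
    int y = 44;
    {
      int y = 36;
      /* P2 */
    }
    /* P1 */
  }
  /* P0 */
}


y declared in the same block as P0
y = 28


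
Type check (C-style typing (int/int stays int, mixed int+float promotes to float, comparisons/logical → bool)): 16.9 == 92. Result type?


Operand types: float == int
Rule: comparison yields bool
Result type: bool


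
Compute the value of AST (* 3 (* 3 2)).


Evaluate inner: (* 3 2) = 6
Evaluate root: (* 3 6) = 18
Result: 18


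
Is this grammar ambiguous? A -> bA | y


right-linear, alternatives start with distinct terminals 'b' vs 'y': unique leftmost derivation
Unambiguous


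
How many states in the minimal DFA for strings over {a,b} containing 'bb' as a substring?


KMP-style automaton: 2 progress states + 1 absorbing accept = 3
Minimal DFA: 3 states
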